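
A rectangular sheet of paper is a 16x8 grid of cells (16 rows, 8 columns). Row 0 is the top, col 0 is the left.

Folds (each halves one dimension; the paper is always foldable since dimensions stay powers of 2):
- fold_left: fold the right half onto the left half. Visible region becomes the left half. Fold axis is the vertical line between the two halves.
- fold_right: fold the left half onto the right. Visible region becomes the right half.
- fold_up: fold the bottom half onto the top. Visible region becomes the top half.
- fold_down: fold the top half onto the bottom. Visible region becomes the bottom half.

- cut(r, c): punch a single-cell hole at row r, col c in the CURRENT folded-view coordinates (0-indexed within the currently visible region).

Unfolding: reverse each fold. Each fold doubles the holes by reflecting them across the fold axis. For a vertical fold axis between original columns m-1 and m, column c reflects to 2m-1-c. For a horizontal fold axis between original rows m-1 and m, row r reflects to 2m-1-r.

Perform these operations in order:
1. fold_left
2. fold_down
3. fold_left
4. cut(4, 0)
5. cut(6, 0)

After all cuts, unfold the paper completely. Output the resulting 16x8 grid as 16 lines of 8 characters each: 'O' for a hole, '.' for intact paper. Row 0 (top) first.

Op 1 fold_left: fold axis v@4; visible region now rows[0,16) x cols[0,4) = 16x4
Op 2 fold_down: fold axis h@8; visible region now rows[8,16) x cols[0,4) = 8x4
Op 3 fold_left: fold axis v@2; visible region now rows[8,16) x cols[0,2) = 8x2
Op 4 cut(4, 0): punch at orig (12,0); cuts so far [(12, 0)]; region rows[8,16) x cols[0,2) = 8x2
Op 5 cut(6, 0): punch at orig (14,0); cuts so far [(12, 0), (14, 0)]; region rows[8,16) x cols[0,2) = 8x2
Unfold 1 (reflect across v@2): 4 holes -> [(12, 0), (12, 3), (14, 0), (14, 3)]
Unfold 2 (reflect across h@8): 8 holes -> [(1, 0), (1, 3), (3, 0), (3, 3), (12, 0), (12, 3), (14, 0), (14, 3)]
Unfold 3 (reflect across v@4): 16 holes -> [(1, 0), (1, 3), (1, 4), (1, 7), (3, 0), (3, 3), (3, 4), (3, 7), (12, 0), (12, 3), (12, 4), (12, 7), (14, 0), (14, 3), (14, 4), (14, 7)]

Answer: ........
O..OO..O
........
O..OO..O
........
........
........
........
........
........
........
........
O..OO..O
........
O..OO..O
........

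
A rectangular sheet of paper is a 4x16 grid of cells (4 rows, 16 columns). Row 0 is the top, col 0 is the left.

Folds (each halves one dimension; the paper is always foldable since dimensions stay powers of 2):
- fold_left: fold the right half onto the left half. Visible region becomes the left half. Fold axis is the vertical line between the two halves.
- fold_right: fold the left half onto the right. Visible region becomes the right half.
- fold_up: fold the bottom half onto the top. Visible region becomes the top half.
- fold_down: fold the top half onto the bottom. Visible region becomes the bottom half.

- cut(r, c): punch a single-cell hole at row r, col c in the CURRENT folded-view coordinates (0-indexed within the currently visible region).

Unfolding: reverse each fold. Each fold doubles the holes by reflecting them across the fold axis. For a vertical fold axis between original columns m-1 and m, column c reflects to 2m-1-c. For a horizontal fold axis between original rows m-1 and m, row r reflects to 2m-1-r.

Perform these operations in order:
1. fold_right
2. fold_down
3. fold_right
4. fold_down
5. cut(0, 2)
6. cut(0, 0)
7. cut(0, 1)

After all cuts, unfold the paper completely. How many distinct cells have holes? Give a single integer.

Answer: 48

Derivation:
Op 1 fold_right: fold axis v@8; visible region now rows[0,4) x cols[8,16) = 4x8
Op 2 fold_down: fold axis h@2; visible region now rows[2,4) x cols[8,16) = 2x8
Op 3 fold_right: fold axis v@12; visible region now rows[2,4) x cols[12,16) = 2x4
Op 4 fold_down: fold axis h@3; visible region now rows[3,4) x cols[12,16) = 1x4
Op 5 cut(0, 2): punch at orig (3,14); cuts so far [(3, 14)]; region rows[3,4) x cols[12,16) = 1x4
Op 6 cut(0, 0): punch at orig (3,12); cuts so far [(3, 12), (3, 14)]; region rows[3,4) x cols[12,16) = 1x4
Op 7 cut(0, 1): punch at orig (3,13); cuts so far [(3, 12), (3, 13), (3, 14)]; region rows[3,4) x cols[12,16) = 1x4
Unfold 1 (reflect across h@3): 6 holes -> [(2, 12), (2, 13), (2, 14), (3, 12), (3, 13), (3, 14)]
Unfold 2 (reflect across v@12): 12 holes -> [(2, 9), (2, 10), (2, 11), (2, 12), (2, 13), (2, 14), (3, 9), (3, 10), (3, 11), (3, 12), (3, 13), (3, 14)]
Unfold 3 (reflect across h@2): 24 holes -> [(0, 9), (0, 10), (0, 11), (0, 12), (0, 13), (0, 14), (1, 9), (1, 10), (1, 11), (1, 12), (1, 13), (1, 14), (2, 9), (2, 10), (2, 11), (2, 12), (2, 13), (2, 14), (3, 9), (3, 10), (3, 11), (3, 12), (3, 13), (3, 14)]
Unfold 4 (reflect across v@8): 48 holes -> [(0, 1), (0, 2), (0, 3), (0, 4), (0, 5), (0, 6), (0, 9), (0, 10), (0, 11), (0, 12), (0, 13), (0, 14), (1, 1), (1, 2), (1, 3), (1, 4), (1, 5), (1, 6), (1, 9), (1, 10), (1, 11), (1, 12), (1, 13), (1, 14), (2, 1), (2, 2), (2, 3), (2, 4), (2, 5), (2, 6), (2, 9), (2, 10), (2, 11), (2, 12), (2, 13), (2, 14), (3, 1), (3, 2), (3, 3), (3, 4), (3, 5), (3, 6), (3, 9), (3, 10), (3, 11), (3, 12), (3, 13), (3, 14)]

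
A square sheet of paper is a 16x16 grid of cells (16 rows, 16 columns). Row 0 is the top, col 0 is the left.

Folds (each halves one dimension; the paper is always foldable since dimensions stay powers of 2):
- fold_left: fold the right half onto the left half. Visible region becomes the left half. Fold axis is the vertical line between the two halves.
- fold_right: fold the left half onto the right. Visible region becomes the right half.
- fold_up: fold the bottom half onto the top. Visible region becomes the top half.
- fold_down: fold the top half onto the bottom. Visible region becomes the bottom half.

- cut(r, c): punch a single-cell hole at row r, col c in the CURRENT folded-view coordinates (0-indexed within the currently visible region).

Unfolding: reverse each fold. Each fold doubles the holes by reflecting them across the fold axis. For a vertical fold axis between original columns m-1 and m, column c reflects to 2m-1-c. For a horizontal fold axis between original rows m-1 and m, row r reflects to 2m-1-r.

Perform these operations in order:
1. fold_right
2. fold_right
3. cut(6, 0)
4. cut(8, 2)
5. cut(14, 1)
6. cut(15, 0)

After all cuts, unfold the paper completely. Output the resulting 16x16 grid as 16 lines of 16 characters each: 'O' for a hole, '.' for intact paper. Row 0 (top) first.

Answer: ................
................
................
................
................
................
...OO......OO...
................
.O....O..O....O.
................
................
................
................
................
..O..O....O..O..
...OO......OO...

Derivation:
Op 1 fold_right: fold axis v@8; visible region now rows[0,16) x cols[8,16) = 16x8
Op 2 fold_right: fold axis v@12; visible region now rows[0,16) x cols[12,16) = 16x4
Op 3 cut(6, 0): punch at orig (6,12); cuts so far [(6, 12)]; region rows[0,16) x cols[12,16) = 16x4
Op 4 cut(8, 2): punch at orig (8,14); cuts so far [(6, 12), (8, 14)]; region rows[0,16) x cols[12,16) = 16x4
Op 5 cut(14, 1): punch at orig (14,13); cuts so far [(6, 12), (8, 14), (14, 13)]; region rows[0,16) x cols[12,16) = 16x4
Op 6 cut(15, 0): punch at orig (15,12); cuts so far [(6, 12), (8, 14), (14, 13), (15, 12)]; region rows[0,16) x cols[12,16) = 16x4
Unfold 1 (reflect across v@12): 8 holes -> [(6, 11), (6, 12), (8, 9), (8, 14), (14, 10), (14, 13), (15, 11), (15, 12)]
Unfold 2 (reflect across v@8): 16 holes -> [(6, 3), (6, 4), (6, 11), (6, 12), (8, 1), (8, 6), (8, 9), (8, 14), (14, 2), (14, 5), (14, 10), (14, 13), (15, 3), (15, 4), (15, 11), (15, 12)]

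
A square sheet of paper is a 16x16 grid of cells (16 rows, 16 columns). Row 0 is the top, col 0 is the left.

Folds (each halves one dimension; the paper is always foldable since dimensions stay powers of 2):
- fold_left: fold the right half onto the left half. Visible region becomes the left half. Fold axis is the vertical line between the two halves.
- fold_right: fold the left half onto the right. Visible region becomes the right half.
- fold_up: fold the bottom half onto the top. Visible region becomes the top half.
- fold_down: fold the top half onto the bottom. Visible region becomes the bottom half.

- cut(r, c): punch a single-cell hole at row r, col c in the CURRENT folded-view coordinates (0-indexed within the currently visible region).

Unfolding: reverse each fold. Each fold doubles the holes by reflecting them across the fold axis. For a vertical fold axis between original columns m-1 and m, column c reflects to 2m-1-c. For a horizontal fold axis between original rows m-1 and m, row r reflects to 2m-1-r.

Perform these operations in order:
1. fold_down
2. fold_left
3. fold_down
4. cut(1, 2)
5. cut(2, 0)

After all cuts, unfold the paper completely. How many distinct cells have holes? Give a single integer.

Op 1 fold_down: fold axis h@8; visible region now rows[8,16) x cols[0,16) = 8x16
Op 2 fold_left: fold axis v@8; visible region now rows[8,16) x cols[0,8) = 8x8
Op 3 fold_down: fold axis h@12; visible region now rows[12,16) x cols[0,8) = 4x8
Op 4 cut(1, 2): punch at orig (13,2); cuts so far [(13, 2)]; region rows[12,16) x cols[0,8) = 4x8
Op 5 cut(2, 0): punch at orig (14,0); cuts so far [(13, 2), (14, 0)]; region rows[12,16) x cols[0,8) = 4x8
Unfold 1 (reflect across h@12): 4 holes -> [(9, 0), (10, 2), (13, 2), (14, 0)]
Unfold 2 (reflect across v@8): 8 holes -> [(9, 0), (9, 15), (10, 2), (10, 13), (13, 2), (13, 13), (14, 0), (14, 15)]
Unfold 3 (reflect across h@8): 16 holes -> [(1, 0), (1, 15), (2, 2), (2, 13), (5, 2), (5, 13), (6, 0), (6, 15), (9, 0), (9, 15), (10, 2), (10, 13), (13, 2), (13, 13), (14, 0), (14, 15)]

Answer: 16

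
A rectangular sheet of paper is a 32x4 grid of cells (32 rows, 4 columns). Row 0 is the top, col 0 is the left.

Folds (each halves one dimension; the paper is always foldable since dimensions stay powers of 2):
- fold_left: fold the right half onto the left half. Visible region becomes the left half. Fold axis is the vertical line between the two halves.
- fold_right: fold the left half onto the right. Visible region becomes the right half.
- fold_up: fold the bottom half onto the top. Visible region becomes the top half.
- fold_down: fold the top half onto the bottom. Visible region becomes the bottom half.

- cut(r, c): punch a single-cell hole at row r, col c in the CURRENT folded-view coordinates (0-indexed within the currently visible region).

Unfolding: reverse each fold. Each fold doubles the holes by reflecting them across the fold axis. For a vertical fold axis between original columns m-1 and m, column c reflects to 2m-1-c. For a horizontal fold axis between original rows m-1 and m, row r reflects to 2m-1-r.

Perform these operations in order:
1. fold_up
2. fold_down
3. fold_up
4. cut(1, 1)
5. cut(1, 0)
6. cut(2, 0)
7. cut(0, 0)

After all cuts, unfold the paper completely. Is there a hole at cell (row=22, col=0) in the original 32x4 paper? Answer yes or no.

Answer: yes

Derivation:
Op 1 fold_up: fold axis h@16; visible region now rows[0,16) x cols[0,4) = 16x4
Op 2 fold_down: fold axis h@8; visible region now rows[8,16) x cols[0,4) = 8x4
Op 3 fold_up: fold axis h@12; visible region now rows[8,12) x cols[0,4) = 4x4
Op 4 cut(1, 1): punch at orig (9,1); cuts so far [(9, 1)]; region rows[8,12) x cols[0,4) = 4x4
Op 5 cut(1, 0): punch at orig (9,0); cuts so far [(9, 0), (9, 1)]; region rows[8,12) x cols[0,4) = 4x4
Op 6 cut(2, 0): punch at orig (10,0); cuts so far [(9, 0), (9, 1), (10, 0)]; region rows[8,12) x cols[0,4) = 4x4
Op 7 cut(0, 0): punch at orig (8,0); cuts so far [(8, 0), (9, 0), (9, 1), (10, 0)]; region rows[8,12) x cols[0,4) = 4x4
Unfold 1 (reflect across h@12): 8 holes -> [(8, 0), (9, 0), (9, 1), (10, 0), (13, 0), (14, 0), (14, 1), (15, 0)]
Unfold 2 (reflect across h@8): 16 holes -> [(0, 0), (1, 0), (1, 1), (2, 0), (5, 0), (6, 0), (6, 1), (7, 0), (8, 0), (9, 0), (9, 1), (10, 0), (13, 0), (14, 0), (14, 1), (15, 0)]
Unfold 3 (reflect across h@16): 32 holes -> [(0, 0), (1, 0), (1, 1), (2, 0), (5, 0), (6, 0), (6, 1), (7, 0), (8, 0), (9, 0), (9, 1), (10, 0), (13, 0), (14, 0), (14, 1), (15, 0), (16, 0), (17, 0), (17, 1), (18, 0), (21, 0), (22, 0), (22, 1), (23, 0), (24, 0), (25, 0), (25, 1), (26, 0), (29, 0), (30, 0), (30, 1), (31, 0)]
Holes: [(0, 0), (1, 0), (1, 1), (2, 0), (5, 0), (6, 0), (6, 1), (7, 0), (8, 0), (9, 0), (9, 1), (10, 0), (13, 0), (14, 0), (14, 1), (15, 0), (16, 0), (17, 0), (17, 1), (18, 0), (21, 0), (22, 0), (22, 1), (23, 0), (24, 0), (25, 0), (25, 1), (26, 0), (29, 0), (30, 0), (30, 1), (31, 0)]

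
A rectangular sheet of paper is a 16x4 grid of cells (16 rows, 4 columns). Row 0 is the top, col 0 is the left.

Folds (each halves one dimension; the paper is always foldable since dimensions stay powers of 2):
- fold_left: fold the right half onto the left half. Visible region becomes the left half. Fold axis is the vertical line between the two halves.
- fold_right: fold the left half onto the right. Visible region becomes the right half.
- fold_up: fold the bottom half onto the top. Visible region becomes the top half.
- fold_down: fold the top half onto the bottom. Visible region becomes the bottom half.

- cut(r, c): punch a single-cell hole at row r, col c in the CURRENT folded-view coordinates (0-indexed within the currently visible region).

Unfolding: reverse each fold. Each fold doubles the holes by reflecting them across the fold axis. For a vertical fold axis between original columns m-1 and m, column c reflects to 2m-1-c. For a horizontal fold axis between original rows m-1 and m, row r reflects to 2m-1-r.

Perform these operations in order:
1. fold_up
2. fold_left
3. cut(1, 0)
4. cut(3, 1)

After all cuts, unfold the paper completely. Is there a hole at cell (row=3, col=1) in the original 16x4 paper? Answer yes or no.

Answer: yes

Derivation:
Op 1 fold_up: fold axis h@8; visible region now rows[0,8) x cols[0,4) = 8x4
Op 2 fold_left: fold axis v@2; visible region now rows[0,8) x cols[0,2) = 8x2
Op 3 cut(1, 0): punch at orig (1,0); cuts so far [(1, 0)]; region rows[0,8) x cols[0,2) = 8x2
Op 4 cut(3, 1): punch at orig (3,1); cuts so far [(1, 0), (3, 1)]; region rows[0,8) x cols[0,2) = 8x2
Unfold 1 (reflect across v@2): 4 holes -> [(1, 0), (1, 3), (3, 1), (3, 2)]
Unfold 2 (reflect across h@8): 8 holes -> [(1, 0), (1, 3), (3, 1), (3, 2), (12, 1), (12, 2), (14, 0), (14, 3)]
Holes: [(1, 0), (1, 3), (3, 1), (3, 2), (12, 1), (12, 2), (14, 0), (14, 3)]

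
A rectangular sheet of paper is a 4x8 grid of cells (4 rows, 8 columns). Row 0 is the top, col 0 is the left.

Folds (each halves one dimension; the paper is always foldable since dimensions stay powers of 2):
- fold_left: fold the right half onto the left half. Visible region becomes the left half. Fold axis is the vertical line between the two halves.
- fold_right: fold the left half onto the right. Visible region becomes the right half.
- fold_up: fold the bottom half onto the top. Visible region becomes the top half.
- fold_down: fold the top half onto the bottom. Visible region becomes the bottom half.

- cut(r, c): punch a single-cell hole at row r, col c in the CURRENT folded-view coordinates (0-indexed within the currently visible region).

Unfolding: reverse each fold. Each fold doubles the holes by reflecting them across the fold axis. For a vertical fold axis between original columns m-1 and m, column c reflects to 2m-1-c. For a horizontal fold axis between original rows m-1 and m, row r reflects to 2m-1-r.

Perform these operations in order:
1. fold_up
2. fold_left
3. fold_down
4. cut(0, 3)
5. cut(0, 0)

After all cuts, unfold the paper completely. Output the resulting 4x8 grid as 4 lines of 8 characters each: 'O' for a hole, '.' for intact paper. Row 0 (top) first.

Answer: O..OO..O
O..OO..O
O..OO..O
O..OO..O

Derivation:
Op 1 fold_up: fold axis h@2; visible region now rows[0,2) x cols[0,8) = 2x8
Op 2 fold_left: fold axis v@4; visible region now rows[0,2) x cols[0,4) = 2x4
Op 3 fold_down: fold axis h@1; visible region now rows[1,2) x cols[0,4) = 1x4
Op 4 cut(0, 3): punch at orig (1,3); cuts so far [(1, 3)]; region rows[1,2) x cols[0,4) = 1x4
Op 5 cut(0, 0): punch at orig (1,0); cuts so far [(1, 0), (1, 3)]; region rows[1,2) x cols[0,4) = 1x4
Unfold 1 (reflect across h@1): 4 holes -> [(0, 0), (0, 3), (1, 0), (1, 3)]
Unfold 2 (reflect across v@4): 8 holes -> [(0, 0), (0, 3), (0, 4), (0, 7), (1, 0), (1, 3), (1, 4), (1, 7)]
Unfold 3 (reflect across h@2): 16 holes -> [(0, 0), (0, 3), (0, 4), (0, 7), (1, 0), (1, 3), (1, 4), (1, 7), (2, 0), (2, 3), (2, 4), (2, 7), (3, 0), (3, 3), (3, 4), (3, 7)]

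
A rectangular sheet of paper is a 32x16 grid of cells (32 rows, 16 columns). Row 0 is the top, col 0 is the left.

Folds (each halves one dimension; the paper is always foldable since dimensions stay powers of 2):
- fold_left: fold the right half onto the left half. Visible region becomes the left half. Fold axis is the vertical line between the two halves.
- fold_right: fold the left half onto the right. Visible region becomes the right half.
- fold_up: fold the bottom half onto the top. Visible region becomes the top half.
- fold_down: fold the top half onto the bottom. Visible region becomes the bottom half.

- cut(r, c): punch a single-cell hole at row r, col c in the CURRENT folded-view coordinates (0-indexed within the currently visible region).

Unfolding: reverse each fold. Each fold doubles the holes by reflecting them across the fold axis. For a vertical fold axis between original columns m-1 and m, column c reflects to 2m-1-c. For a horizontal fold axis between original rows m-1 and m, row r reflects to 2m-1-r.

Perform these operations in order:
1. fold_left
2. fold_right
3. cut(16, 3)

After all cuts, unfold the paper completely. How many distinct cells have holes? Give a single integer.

Op 1 fold_left: fold axis v@8; visible region now rows[0,32) x cols[0,8) = 32x8
Op 2 fold_right: fold axis v@4; visible region now rows[0,32) x cols[4,8) = 32x4
Op 3 cut(16, 3): punch at orig (16,7); cuts so far [(16, 7)]; region rows[0,32) x cols[4,8) = 32x4
Unfold 1 (reflect across v@4): 2 holes -> [(16, 0), (16, 7)]
Unfold 2 (reflect across v@8): 4 holes -> [(16, 0), (16, 7), (16, 8), (16, 15)]

Answer: 4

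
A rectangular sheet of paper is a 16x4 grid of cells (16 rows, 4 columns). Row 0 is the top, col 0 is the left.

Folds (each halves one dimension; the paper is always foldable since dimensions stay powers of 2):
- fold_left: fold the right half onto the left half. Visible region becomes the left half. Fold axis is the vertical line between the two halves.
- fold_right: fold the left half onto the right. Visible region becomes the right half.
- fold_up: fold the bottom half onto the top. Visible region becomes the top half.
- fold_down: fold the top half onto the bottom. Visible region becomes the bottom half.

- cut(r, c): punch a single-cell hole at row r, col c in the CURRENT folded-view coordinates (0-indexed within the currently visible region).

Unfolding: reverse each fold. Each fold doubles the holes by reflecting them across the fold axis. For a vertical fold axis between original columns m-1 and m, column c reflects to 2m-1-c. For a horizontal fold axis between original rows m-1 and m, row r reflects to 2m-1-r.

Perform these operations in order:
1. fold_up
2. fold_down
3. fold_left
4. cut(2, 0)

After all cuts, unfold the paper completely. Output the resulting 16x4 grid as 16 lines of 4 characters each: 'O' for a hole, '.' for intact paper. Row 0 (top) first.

Answer: ....
O..O
....
....
....
....
O..O
....
....
O..O
....
....
....
....
O..O
....

Derivation:
Op 1 fold_up: fold axis h@8; visible region now rows[0,8) x cols[0,4) = 8x4
Op 2 fold_down: fold axis h@4; visible region now rows[4,8) x cols[0,4) = 4x4
Op 3 fold_left: fold axis v@2; visible region now rows[4,8) x cols[0,2) = 4x2
Op 4 cut(2, 0): punch at orig (6,0); cuts so far [(6, 0)]; region rows[4,8) x cols[0,2) = 4x2
Unfold 1 (reflect across v@2): 2 holes -> [(6, 0), (6, 3)]
Unfold 2 (reflect across h@4): 4 holes -> [(1, 0), (1, 3), (6, 0), (6, 3)]
Unfold 3 (reflect across h@8): 8 holes -> [(1, 0), (1, 3), (6, 0), (6, 3), (9, 0), (9, 3), (14, 0), (14, 3)]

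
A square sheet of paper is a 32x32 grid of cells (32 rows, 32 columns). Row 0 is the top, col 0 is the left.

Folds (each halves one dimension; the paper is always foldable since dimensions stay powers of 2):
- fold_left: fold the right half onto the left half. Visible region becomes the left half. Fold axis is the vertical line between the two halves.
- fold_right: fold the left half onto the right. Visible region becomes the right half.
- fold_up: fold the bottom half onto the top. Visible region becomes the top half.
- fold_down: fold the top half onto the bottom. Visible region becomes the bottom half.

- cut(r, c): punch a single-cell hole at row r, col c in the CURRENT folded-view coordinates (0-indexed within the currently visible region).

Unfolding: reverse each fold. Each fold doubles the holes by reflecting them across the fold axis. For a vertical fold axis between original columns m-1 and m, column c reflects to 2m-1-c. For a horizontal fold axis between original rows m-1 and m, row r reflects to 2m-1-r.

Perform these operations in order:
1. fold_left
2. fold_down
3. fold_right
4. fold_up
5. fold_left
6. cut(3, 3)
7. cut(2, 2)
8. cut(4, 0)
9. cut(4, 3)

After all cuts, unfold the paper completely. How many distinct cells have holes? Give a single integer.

Op 1 fold_left: fold axis v@16; visible region now rows[0,32) x cols[0,16) = 32x16
Op 2 fold_down: fold axis h@16; visible region now rows[16,32) x cols[0,16) = 16x16
Op 3 fold_right: fold axis v@8; visible region now rows[16,32) x cols[8,16) = 16x8
Op 4 fold_up: fold axis h@24; visible region now rows[16,24) x cols[8,16) = 8x8
Op 5 fold_left: fold axis v@12; visible region now rows[16,24) x cols[8,12) = 8x4
Op 6 cut(3, 3): punch at orig (19,11); cuts so far [(19, 11)]; region rows[16,24) x cols[8,12) = 8x4
Op 7 cut(2, 2): punch at orig (18,10); cuts so far [(18, 10), (19, 11)]; region rows[16,24) x cols[8,12) = 8x4
Op 8 cut(4, 0): punch at orig (20,8); cuts so far [(18, 10), (19, 11), (20, 8)]; region rows[16,24) x cols[8,12) = 8x4
Op 9 cut(4, 3): punch at orig (20,11); cuts so far [(18, 10), (19, 11), (20, 8), (20, 11)]; region rows[16,24) x cols[8,12) = 8x4
Unfold 1 (reflect across v@12): 8 holes -> [(18, 10), (18, 13), (19, 11), (19, 12), (20, 8), (20, 11), (20, 12), (20, 15)]
Unfold 2 (reflect across h@24): 16 holes -> [(18, 10), (18, 13), (19, 11), (19, 12), (20, 8), (20, 11), (20, 12), (20, 15), (27, 8), (27, 11), (27, 12), (27, 15), (28, 11), (28, 12), (29, 10), (29, 13)]
Unfold 3 (reflect across v@8): 32 holes -> [(18, 2), (18, 5), (18, 10), (18, 13), (19, 3), (19, 4), (19, 11), (19, 12), (20, 0), (20, 3), (20, 4), (20, 7), (20, 8), (20, 11), (20, 12), (20, 15), (27, 0), (27, 3), (27, 4), (27, 7), (27, 8), (27, 11), (27, 12), (27, 15), (28, 3), (28, 4), (28, 11), (28, 12), (29, 2), (29, 5), (29, 10), (29, 13)]
Unfold 4 (reflect across h@16): 64 holes -> [(2, 2), (2, 5), (2, 10), (2, 13), (3, 3), (3, 4), (3, 11), (3, 12), (4, 0), (4, 3), (4, 4), (4, 7), (4, 8), (4, 11), (4, 12), (4, 15), (11, 0), (11, 3), (11, 4), (11, 7), (11, 8), (11, 11), (11, 12), (11, 15), (12, 3), (12, 4), (12, 11), (12, 12), (13, 2), (13, 5), (13, 10), (13, 13), (18, 2), (18, 5), (18, 10), (18, 13), (19, 3), (19, 4), (19, 11), (19, 12), (20, 0), (20, 3), (20, 4), (20, 7), (20, 8), (20, 11), (20, 12), (20, 15), (27, 0), (27, 3), (27, 4), (27, 7), (27, 8), (27, 11), (27, 12), (27, 15), (28, 3), (28, 4), (28, 11), (28, 12), (29, 2), (29, 5), (29, 10), (29, 13)]
Unfold 5 (reflect across v@16): 128 holes -> [(2, 2), (2, 5), (2, 10), (2, 13), (2, 18), (2, 21), (2, 26), (2, 29), (3, 3), (3, 4), (3, 11), (3, 12), (3, 19), (3, 20), (3, 27), (3, 28), (4, 0), (4, 3), (4, 4), (4, 7), (4, 8), (4, 11), (4, 12), (4, 15), (4, 16), (4, 19), (4, 20), (4, 23), (4, 24), (4, 27), (4, 28), (4, 31), (11, 0), (11, 3), (11, 4), (11, 7), (11, 8), (11, 11), (11, 12), (11, 15), (11, 16), (11, 19), (11, 20), (11, 23), (11, 24), (11, 27), (11, 28), (11, 31), (12, 3), (12, 4), (12, 11), (12, 12), (12, 19), (12, 20), (12, 27), (12, 28), (13, 2), (13, 5), (13, 10), (13, 13), (13, 18), (13, 21), (13, 26), (13, 29), (18, 2), (18, 5), (18, 10), (18, 13), (18, 18), (18, 21), (18, 26), (18, 29), (19, 3), (19, 4), (19, 11), (19, 12), (19, 19), (19, 20), (19, 27), (19, 28), (20, 0), (20, 3), (20, 4), (20, 7), (20, 8), (20, 11), (20, 12), (20, 15), (20, 16), (20, 19), (20, 20), (20, 23), (20, 24), (20, 27), (20, 28), (20, 31), (27, 0), (27, 3), (27, 4), (27, 7), (27, 8), (27, 11), (27, 12), (27, 15), (27, 16), (27, 19), (27, 20), (27, 23), (27, 24), (27, 27), (27, 28), (27, 31), (28, 3), (28, 4), (28, 11), (28, 12), (28, 19), (28, 20), (28, 27), (28, 28), (29, 2), (29, 5), (29, 10), (29, 13), (29, 18), (29, 21), (29, 26), (29, 29)]

Answer: 128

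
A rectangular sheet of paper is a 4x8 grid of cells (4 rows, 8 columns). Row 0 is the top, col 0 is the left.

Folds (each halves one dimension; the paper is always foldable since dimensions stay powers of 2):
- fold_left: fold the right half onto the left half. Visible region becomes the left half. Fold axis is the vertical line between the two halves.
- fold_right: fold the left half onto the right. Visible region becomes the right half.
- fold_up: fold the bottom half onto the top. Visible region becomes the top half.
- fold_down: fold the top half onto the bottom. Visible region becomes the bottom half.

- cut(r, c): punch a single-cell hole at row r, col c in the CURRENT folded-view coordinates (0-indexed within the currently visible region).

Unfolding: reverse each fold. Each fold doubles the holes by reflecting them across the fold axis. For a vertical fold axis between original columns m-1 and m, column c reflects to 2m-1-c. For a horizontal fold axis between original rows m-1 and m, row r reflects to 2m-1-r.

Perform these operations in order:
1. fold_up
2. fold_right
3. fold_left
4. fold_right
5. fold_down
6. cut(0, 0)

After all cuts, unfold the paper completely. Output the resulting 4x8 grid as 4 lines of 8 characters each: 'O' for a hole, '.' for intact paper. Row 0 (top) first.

Op 1 fold_up: fold axis h@2; visible region now rows[0,2) x cols[0,8) = 2x8
Op 2 fold_right: fold axis v@4; visible region now rows[0,2) x cols[4,8) = 2x4
Op 3 fold_left: fold axis v@6; visible region now rows[0,2) x cols[4,6) = 2x2
Op 4 fold_right: fold axis v@5; visible region now rows[0,2) x cols[5,6) = 2x1
Op 5 fold_down: fold axis h@1; visible region now rows[1,2) x cols[5,6) = 1x1
Op 6 cut(0, 0): punch at orig (1,5); cuts so far [(1, 5)]; region rows[1,2) x cols[5,6) = 1x1
Unfold 1 (reflect across h@1): 2 holes -> [(0, 5), (1, 5)]
Unfold 2 (reflect across v@5): 4 holes -> [(0, 4), (0, 5), (1, 4), (1, 5)]
Unfold 3 (reflect across v@6): 8 holes -> [(0, 4), (0, 5), (0, 6), (0, 7), (1, 4), (1, 5), (1, 6), (1, 7)]
Unfold 4 (reflect across v@4): 16 holes -> [(0, 0), (0, 1), (0, 2), (0, 3), (0, 4), (0, 5), (0, 6), (0, 7), (1, 0), (1, 1), (1, 2), (1, 3), (1, 4), (1, 5), (1, 6), (1, 7)]
Unfold 5 (reflect across h@2): 32 holes -> [(0, 0), (0, 1), (0, 2), (0, 3), (0, 4), (0, 5), (0, 6), (0, 7), (1, 0), (1, 1), (1, 2), (1, 3), (1, 4), (1, 5), (1, 6), (1, 7), (2, 0), (2, 1), (2, 2), (2, 3), (2, 4), (2, 5), (2, 6), (2, 7), (3, 0), (3, 1), (3, 2), (3, 3), (3, 4), (3, 5), (3, 6), (3, 7)]

Answer: OOOOOOOO
OOOOOOOO
OOOOOOOO
OOOOOOOO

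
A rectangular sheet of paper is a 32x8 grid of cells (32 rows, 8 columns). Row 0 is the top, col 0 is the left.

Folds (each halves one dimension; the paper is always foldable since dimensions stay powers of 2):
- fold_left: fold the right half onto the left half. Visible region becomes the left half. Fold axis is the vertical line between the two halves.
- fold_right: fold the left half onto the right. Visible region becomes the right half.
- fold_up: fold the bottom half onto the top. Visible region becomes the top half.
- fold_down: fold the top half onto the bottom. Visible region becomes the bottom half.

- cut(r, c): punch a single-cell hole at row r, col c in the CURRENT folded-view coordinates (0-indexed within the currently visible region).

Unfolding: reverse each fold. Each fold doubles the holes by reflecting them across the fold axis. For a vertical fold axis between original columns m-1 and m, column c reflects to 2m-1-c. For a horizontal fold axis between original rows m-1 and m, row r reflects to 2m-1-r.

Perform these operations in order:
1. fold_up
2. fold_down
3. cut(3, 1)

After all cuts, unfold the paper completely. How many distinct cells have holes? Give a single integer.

Op 1 fold_up: fold axis h@16; visible region now rows[0,16) x cols[0,8) = 16x8
Op 2 fold_down: fold axis h@8; visible region now rows[8,16) x cols[0,8) = 8x8
Op 3 cut(3, 1): punch at orig (11,1); cuts so far [(11, 1)]; region rows[8,16) x cols[0,8) = 8x8
Unfold 1 (reflect across h@8): 2 holes -> [(4, 1), (11, 1)]
Unfold 2 (reflect across h@16): 4 holes -> [(4, 1), (11, 1), (20, 1), (27, 1)]

Answer: 4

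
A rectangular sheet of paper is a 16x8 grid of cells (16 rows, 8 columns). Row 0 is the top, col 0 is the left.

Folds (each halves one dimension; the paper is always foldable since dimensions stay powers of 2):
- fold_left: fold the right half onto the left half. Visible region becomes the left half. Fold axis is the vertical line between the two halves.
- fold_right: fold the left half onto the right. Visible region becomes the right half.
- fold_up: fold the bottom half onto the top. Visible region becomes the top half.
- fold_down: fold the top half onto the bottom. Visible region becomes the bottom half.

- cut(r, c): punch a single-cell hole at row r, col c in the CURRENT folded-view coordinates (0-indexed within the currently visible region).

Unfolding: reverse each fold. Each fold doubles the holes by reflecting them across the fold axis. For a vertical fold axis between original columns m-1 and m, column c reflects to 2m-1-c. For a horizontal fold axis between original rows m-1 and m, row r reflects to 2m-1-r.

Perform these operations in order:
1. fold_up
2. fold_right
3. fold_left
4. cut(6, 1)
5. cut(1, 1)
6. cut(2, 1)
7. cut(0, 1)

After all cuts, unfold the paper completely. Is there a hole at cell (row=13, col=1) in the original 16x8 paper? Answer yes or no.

Op 1 fold_up: fold axis h@8; visible region now rows[0,8) x cols[0,8) = 8x8
Op 2 fold_right: fold axis v@4; visible region now rows[0,8) x cols[4,8) = 8x4
Op 3 fold_left: fold axis v@6; visible region now rows[0,8) x cols[4,6) = 8x2
Op 4 cut(6, 1): punch at orig (6,5); cuts so far [(6, 5)]; region rows[0,8) x cols[4,6) = 8x2
Op 5 cut(1, 1): punch at orig (1,5); cuts so far [(1, 5), (6, 5)]; region rows[0,8) x cols[4,6) = 8x2
Op 6 cut(2, 1): punch at orig (2,5); cuts so far [(1, 5), (2, 5), (6, 5)]; region rows[0,8) x cols[4,6) = 8x2
Op 7 cut(0, 1): punch at orig (0,5); cuts so far [(0, 5), (1, 5), (2, 5), (6, 5)]; region rows[0,8) x cols[4,6) = 8x2
Unfold 1 (reflect across v@6): 8 holes -> [(0, 5), (0, 6), (1, 5), (1, 6), (2, 5), (2, 6), (6, 5), (6, 6)]
Unfold 2 (reflect across v@4): 16 holes -> [(0, 1), (0, 2), (0, 5), (0, 6), (1, 1), (1, 2), (1, 5), (1, 6), (2, 1), (2, 2), (2, 5), (2, 6), (6, 1), (6, 2), (6, 5), (6, 6)]
Unfold 3 (reflect across h@8): 32 holes -> [(0, 1), (0, 2), (0, 5), (0, 6), (1, 1), (1, 2), (1, 5), (1, 6), (2, 1), (2, 2), (2, 5), (2, 6), (6, 1), (6, 2), (6, 5), (6, 6), (9, 1), (9, 2), (9, 5), (9, 6), (13, 1), (13, 2), (13, 5), (13, 6), (14, 1), (14, 2), (14, 5), (14, 6), (15, 1), (15, 2), (15, 5), (15, 6)]
Holes: [(0, 1), (0, 2), (0, 5), (0, 6), (1, 1), (1, 2), (1, 5), (1, 6), (2, 1), (2, 2), (2, 5), (2, 6), (6, 1), (6, 2), (6, 5), (6, 6), (9, 1), (9, 2), (9, 5), (9, 6), (13, 1), (13, 2), (13, 5), (13, 6), (14, 1), (14, 2), (14, 5), (14, 6), (15, 1), (15, 2), (15, 5), (15, 6)]

Answer: yes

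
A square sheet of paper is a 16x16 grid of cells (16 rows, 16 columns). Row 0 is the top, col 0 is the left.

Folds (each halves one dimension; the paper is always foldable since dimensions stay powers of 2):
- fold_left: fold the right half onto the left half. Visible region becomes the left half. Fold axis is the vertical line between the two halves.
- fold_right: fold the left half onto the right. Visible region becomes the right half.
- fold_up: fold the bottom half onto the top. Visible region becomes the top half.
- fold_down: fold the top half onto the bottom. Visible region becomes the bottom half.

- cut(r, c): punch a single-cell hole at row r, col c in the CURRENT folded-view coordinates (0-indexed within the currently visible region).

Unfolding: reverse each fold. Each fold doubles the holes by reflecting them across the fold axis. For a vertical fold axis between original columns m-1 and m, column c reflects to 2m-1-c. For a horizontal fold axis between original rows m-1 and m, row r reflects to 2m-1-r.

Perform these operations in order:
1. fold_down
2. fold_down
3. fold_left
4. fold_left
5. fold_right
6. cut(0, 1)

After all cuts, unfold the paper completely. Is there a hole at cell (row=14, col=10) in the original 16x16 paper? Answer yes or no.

Op 1 fold_down: fold axis h@8; visible region now rows[8,16) x cols[0,16) = 8x16
Op 2 fold_down: fold axis h@12; visible region now rows[12,16) x cols[0,16) = 4x16
Op 3 fold_left: fold axis v@8; visible region now rows[12,16) x cols[0,8) = 4x8
Op 4 fold_left: fold axis v@4; visible region now rows[12,16) x cols[0,4) = 4x4
Op 5 fold_right: fold axis v@2; visible region now rows[12,16) x cols[2,4) = 4x2
Op 6 cut(0, 1): punch at orig (12,3); cuts so far [(12, 3)]; region rows[12,16) x cols[2,4) = 4x2
Unfold 1 (reflect across v@2): 2 holes -> [(12, 0), (12, 3)]
Unfold 2 (reflect across v@4): 4 holes -> [(12, 0), (12, 3), (12, 4), (12, 7)]
Unfold 3 (reflect across v@8): 8 holes -> [(12, 0), (12, 3), (12, 4), (12, 7), (12, 8), (12, 11), (12, 12), (12, 15)]
Unfold 4 (reflect across h@12): 16 holes -> [(11, 0), (11, 3), (11, 4), (11, 7), (11, 8), (11, 11), (11, 12), (11, 15), (12, 0), (12, 3), (12, 4), (12, 7), (12, 8), (12, 11), (12, 12), (12, 15)]
Unfold 5 (reflect across h@8): 32 holes -> [(3, 0), (3, 3), (3, 4), (3, 7), (3, 8), (3, 11), (3, 12), (3, 15), (4, 0), (4, 3), (4, 4), (4, 7), (4, 8), (4, 11), (4, 12), (4, 15), (11, 0), (11, 3), (11, 4), (11, 7), (11, 8), (11, 11), (11, 12), (11, 15), (12, 0), (12, 3), (12, 4), (12, 7), (12, 8), (12, 11), (12, 12), (12, 15)]
Holes: [(3, 0), (3, 3), (3, 4), (3, 7), (3, 8), (3, 11), (3, 12), (3, 15), (4, 0), (4, 3), (4, 4), (4, 7), (4, 8), (4, 11), (4, 12), (4, 15), (11, 0), (11, 3), (11, 4), (11, 7), (11, 8), (11, 11), (11, 12), (11, 15), (12, 0), (12, 3), (12, 4), (12, 7), (12, 8), (12, 11), (12, 12), (12, 15)]

Answer: no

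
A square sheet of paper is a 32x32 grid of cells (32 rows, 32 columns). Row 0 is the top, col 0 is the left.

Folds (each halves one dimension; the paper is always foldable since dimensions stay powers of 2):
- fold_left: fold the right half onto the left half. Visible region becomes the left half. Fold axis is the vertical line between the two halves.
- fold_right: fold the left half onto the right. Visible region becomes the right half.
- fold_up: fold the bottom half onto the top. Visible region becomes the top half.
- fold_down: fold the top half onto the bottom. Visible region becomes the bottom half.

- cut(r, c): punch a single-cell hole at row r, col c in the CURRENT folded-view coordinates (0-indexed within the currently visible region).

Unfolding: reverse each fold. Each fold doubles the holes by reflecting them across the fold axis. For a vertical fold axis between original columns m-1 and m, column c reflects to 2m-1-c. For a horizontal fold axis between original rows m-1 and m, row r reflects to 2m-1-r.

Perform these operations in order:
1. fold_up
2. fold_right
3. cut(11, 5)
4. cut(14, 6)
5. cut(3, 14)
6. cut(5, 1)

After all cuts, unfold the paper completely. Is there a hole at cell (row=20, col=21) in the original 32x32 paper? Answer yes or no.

Answer: yes

Derivation:
Op 1 fold_up: fold axis h@16; visible region now rows[0,16) x cols[0,32) = 16x32
Op 2 fold_right: fold axis v@16; visible region now rows[0,16) x cols[16,32) = 16x16
Op 3 cut(11, 5): punch at orig (11,21); cuts so far [(11, 21)]; region rows[0,16) x cols[16,32) = 16x16
Op 4 cut(14, 6): punch at orig (14,22); cuts so far [(11, 21), (14, 22)]; region rows[0,16) x cols[16,32) = 16x16
Op 5 cut(3, 14): punch at orig (3,30); cuts so far [(3, 30), (11, 21), (14, 22)]; region rows[0,16) x cols[16,32) = 16x16
Op 6 cut(5, 1): punch at orig (5,17); cuts so far [(3, 30), (5, 17), (11, 21), (14, 22)]; region rows[0,16) x cols[16,32) = 16x16
Unfold 1 (reflect across v@16): 8 holes -> [(3, 1), (3, 30), (5, 14), (5, 17), (11, 10), (11, 21), (14, 9), (14, 22)]
Unfold 2 (reflect across h@16): 16 holes -> [(3, 1), (3, 30), (5, 14), (5, 17), (11, 10), (11, 21), (14, 9), (14, 22), (17, 9), (17, 22), (20, 10), (20, 21), (26, 14), (26, 17), (28, 1), (28, 30)]
Holes: [(3, 1), (3, 30), (5, 14), (5, 17), (11, 10), (11, 21), (14, 9), (14, 22), (17, 9), (17, 22), (20, 10), (20, 21), (26, 14), (26, 17), (28, 1), (28, 30)]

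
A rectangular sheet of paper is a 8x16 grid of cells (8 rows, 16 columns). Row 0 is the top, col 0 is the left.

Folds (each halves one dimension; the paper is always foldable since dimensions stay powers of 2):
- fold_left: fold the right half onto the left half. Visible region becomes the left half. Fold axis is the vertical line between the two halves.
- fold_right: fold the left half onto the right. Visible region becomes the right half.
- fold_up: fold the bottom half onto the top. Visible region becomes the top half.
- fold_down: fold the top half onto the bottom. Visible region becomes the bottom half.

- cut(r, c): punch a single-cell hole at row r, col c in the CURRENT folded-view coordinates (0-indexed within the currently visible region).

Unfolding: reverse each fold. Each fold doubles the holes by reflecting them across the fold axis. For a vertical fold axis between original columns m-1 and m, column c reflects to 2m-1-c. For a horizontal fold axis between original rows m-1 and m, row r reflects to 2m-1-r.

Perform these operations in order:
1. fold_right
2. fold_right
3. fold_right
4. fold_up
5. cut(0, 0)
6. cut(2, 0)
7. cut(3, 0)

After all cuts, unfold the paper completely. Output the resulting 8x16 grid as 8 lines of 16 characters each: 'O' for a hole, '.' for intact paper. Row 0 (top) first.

Op 1 fold_right: fold axis v@8; visible region now rows[0,8) x cols[8,16) = 8x8
Op 2 fold_right: fold axis v@12; visible region now rows[0,8) x cols[12,16) = 8x4
Op 3 fold_right: fold axis v@14; visible region now rows[0,8) x cols[14,16) = 8x2
Op 4 fold_up: fold axis h@4; visible region now rows[0,4) x cols[14,16) = 4x2
Op 5 cut(0, 0): punch at orig (0,14); cuts so far [(0, 14)]; region rows[0,4) x cols[14,16) = 4x2
Op 6 cut(2, 0): punch at orig (2,14); cuts so far [(0, 14), (2, 14)]; region rows[0,4) x cols[14,16) = 4x2
Op 7 cut(3, 0): punch at orig (3,14); cuts so far [(0, 14), (2, 14), (3, 14)]; region rows[0,4) x cols[14,16) = 4x2
Unfold 1 (reflect across h@4): 6 holes -> [(0, 14), (2, 14), (3, 14), (4, 14), (5, 14), (7, 14)]
Unfold 2 (reflect across v@14): 12 holes -> [(0, 13), (0, 14), (2, 13), (2, 14), (3, 13), (3, 14), (4, 13), (4, 14), (5, 13), (5, 14), (7, 13), (7, 14)]
Unfold 3 (reflect across v@12): 24 holes -> [(0, 9), (0, 10), (0, 13), (0, 14), (2, 9), (2, 10), (2, 13), (2, 14), (3, 9), (3, 10), (3, 13), (3, 14), (4, 9), (4, 10), (4, 13), (4, 14), (5, 9), (5, 10), (5, 13), (5, 14), (7, 9), (7, 10), (7, 13), (7, 14)]
Unfold 4 (reflect across v@8): 48 holes -> [(0, 1), (0, 2), (0, 5), (0, 6), (0, 9), (0, 10), (0, 13), (0, 14), (2, 1), (2, 2), (2, 5), (2, 6), (2, 9), (2, 10), (2, 13), (2, 14), (3, 1), (3, 2), (3, 5), (3, 6), (3, 9), (3, 10), (3, 13), (3, 14), (4, 1), (4, 2), (4, 5), (4, 6), (4, 9), (4, 10), (4, 13), (4, 14), (5, 1), (5, 2), (5, 5), (5, 6), (5, 9), (5, 10), (5, 13), (5, 14), (7, 1), (7, 2), (7, 5), (7, 6), (7, 9), (7, 10), (7, 13), (7, 14)]

Answer: .OO..OO..OO..OO.
................
.OO..OO..OO..OO.
.OO..OO..OO..OO.
.OO..OO..OO..OO.
.OO..OO..OO..OO.
................
.OO..OO..OO..OO.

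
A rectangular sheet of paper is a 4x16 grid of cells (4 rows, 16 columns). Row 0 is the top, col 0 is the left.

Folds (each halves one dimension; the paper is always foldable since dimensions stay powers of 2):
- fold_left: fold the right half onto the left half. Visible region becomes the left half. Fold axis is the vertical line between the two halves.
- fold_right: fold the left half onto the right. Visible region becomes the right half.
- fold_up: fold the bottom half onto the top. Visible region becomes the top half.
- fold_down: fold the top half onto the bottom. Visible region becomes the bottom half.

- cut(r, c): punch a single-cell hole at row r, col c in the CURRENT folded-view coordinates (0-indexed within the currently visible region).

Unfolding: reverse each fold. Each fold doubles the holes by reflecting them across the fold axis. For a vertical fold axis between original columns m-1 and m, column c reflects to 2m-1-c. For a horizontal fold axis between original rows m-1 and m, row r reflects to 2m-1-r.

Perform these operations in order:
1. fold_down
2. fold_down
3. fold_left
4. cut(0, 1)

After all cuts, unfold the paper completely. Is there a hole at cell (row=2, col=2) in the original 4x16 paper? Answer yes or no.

Answer: no

Derivation:
Op 1 fold_down: fold axis h@2; visible region now rows[2,4) x cols[0,16) = 2x16
Op 2 fold_down: fold axis h@3; visible region now rows[3,4) x cols[0,16) = 1x16
Op 3 fold_left: fold axis v@8; visible region now rows[3,4) x cols[0,8) = 1x8
Op 4 cut(0, 1): punch at orig (3,1); cuts so far [(3, 1)]; region rows[3,4) x cols[0,8) = 1x8
Unfold 1 (reflect across v@8): 2 holes -> [(3, 1), (3, 14)]
Unfold 2 (reflect across h@3): 4 holes -> [(2, 1), (2, 14), (3, 1), (3, 14)]
Unfold 3 (reflect across h@2): 8 holes -> [(0, 1), (0, 14), (1, 1), (1, 14), (2, 1), (2, 14), (3, 1), (3, 14)]
Holes: [(0, 1), (0, 14), (1, 1), (1, 14), (2, 1), (2, 14), (3, 1), (3, 14)]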